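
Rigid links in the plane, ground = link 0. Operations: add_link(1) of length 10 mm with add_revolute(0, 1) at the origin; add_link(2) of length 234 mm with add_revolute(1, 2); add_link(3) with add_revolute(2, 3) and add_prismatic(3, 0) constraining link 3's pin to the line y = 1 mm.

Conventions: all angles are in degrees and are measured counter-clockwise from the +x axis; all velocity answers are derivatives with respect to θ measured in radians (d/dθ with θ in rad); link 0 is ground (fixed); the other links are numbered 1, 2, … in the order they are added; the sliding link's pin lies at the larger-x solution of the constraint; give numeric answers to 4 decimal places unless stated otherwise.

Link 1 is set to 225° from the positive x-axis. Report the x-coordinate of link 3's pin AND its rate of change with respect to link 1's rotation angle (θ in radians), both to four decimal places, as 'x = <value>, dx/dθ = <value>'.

geometry: r = 10 mm, L = 234 mm, e = 1 mm
crank pin P = (r cos θ, r sin θ) = (-7.071068, -7.071068)
h = r sin θ − e = -7.071068 − 1 = -8.071068
x = r cos θ + √(L² − h²) = -7.071068 + 233.860766 = 226.789698
dx/dθ = −r sin θ − h·r cos θ/√(L² − h²) (θ in radians; h = -8.071068) = 6.827029

x = 226.7897, dx/dθ = 6.8270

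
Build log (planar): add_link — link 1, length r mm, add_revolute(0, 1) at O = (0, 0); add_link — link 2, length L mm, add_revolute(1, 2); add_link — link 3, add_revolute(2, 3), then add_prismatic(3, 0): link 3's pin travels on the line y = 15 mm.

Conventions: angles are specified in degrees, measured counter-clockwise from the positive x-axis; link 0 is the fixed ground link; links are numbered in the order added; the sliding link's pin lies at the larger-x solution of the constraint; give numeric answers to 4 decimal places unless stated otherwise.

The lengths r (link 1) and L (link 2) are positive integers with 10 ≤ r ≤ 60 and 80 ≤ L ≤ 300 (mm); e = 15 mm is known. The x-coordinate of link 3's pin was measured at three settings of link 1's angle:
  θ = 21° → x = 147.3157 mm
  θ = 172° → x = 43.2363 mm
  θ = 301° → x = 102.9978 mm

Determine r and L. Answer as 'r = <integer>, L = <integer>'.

constraint per measurement: (x − r cos θ)² + (r sin θ − e)² = L²
subtracting the θ₁ and θ₂ equations cancels the r² and L² terms:
r = (x₁² − x₂²) / (2[(x₁cos θ₁ + e sin θ₁) − (x₂cos θ₂ + e sin θ₂)]) = 54.0000 → r = 54
L² = (x₁ − r cos θ₁)² + (r sin θ₁ − e)² = 9409.0056 → L = 97.0000 → L = 97
check at θ₃=301°: x = 102.9978 (printed 102.9978) ✓

r = 54, L = 97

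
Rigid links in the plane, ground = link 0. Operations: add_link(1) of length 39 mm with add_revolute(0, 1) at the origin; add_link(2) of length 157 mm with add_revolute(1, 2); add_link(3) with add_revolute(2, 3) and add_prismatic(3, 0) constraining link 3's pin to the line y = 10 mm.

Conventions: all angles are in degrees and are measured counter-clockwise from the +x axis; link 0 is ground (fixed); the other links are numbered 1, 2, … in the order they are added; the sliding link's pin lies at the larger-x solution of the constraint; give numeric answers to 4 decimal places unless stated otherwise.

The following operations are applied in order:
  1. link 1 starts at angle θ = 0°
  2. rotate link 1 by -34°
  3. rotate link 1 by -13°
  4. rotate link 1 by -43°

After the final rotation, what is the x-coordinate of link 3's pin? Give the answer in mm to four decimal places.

geometry: r = 39 mm, L = 157 mm, e = 10 mm; θ starts at 0°
rotate link 1 by -34°: θ ← 0° -34° = -34°
rotate link 1 by -13°: θ ← -34° -13° = -47°
rotate link 1 by -43°: θ ← -47° -43° = -90°
crank pin P = (r cos θ, r sin θ) = (0.000000, -39.000000)
h = r sin θ − e = -39.000000 − 10 = -49.000000
x = r cos θ + √(L² − h²) = 0.000000 + 149.157635 = 149.157635

149.1576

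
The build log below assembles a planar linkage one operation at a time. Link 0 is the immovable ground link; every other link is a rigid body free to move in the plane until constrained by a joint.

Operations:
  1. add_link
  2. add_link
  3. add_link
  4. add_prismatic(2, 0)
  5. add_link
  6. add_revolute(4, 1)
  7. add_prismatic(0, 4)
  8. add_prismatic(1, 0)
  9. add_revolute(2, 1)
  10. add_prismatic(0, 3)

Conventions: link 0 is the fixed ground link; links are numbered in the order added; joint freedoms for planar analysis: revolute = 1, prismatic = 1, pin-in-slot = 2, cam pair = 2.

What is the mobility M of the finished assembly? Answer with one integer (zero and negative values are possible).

link 0 = ground. State L|J1|J2 = 1|0|0
+link1  2|0|0
+link2  3|0|0
+link3  4|0|0
P(2,0) f=1→J1  4|1|0
+link4  5|1|0
R(4,1) f=1→J1  5|2|0
P(0,4) f=1→J1  5|3|0
P(1,0) f=1→J1  5|4|0
R(2,1) f=1→J1  5|5|0
P(0,3) f=1→J1  5|6|0
M = 3(5−1)−2·6−0 = 12−12−0 = 0

M = 0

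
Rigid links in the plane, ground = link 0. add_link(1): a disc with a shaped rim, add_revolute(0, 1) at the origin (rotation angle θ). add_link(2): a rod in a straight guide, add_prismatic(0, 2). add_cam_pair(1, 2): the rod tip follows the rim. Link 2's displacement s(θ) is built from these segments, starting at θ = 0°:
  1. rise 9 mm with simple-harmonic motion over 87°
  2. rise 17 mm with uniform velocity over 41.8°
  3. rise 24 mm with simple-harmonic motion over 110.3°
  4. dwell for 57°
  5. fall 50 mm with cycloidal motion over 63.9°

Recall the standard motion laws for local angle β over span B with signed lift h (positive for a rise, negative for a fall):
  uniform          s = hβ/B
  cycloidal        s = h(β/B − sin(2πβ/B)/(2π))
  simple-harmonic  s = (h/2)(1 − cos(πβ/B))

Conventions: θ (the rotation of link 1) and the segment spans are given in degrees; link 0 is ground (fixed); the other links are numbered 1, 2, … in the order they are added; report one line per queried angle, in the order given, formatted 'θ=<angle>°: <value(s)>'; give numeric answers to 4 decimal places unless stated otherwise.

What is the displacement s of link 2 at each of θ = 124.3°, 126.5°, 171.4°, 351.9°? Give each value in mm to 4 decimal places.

segment 1 (0° to 87°, simple-harmonic, h = 9) is passed completely: s = 0.0000 + (9) = 9.0000
θ = 124.3° falls in segment 2 (87° to 128.8°, uniform, h = 17): β = 124.3 − 87 = 37.3°, B = 41.8°; Δs = 17·37.3/41.8 = 15.1699; s = 9.0000 + 15.1699 = 24.1699
θ = 126.5° falls in segment 2 (87° to 128.8°, uniform, h = 17): β = 126.5 − 87 = 39.5°, B = 41.8°; Δs = 17·39.5/41.8 = 16.0646; s = 9.0000 + 16.0646 = 25.0646
segment 2 (87° to 128.8°, uniform, h = 17) is passed completely: s = 9.0000 + (17) = 26.0000
θ = 171.4° falls in segment 3 (128.8° to 239.1°, simple-harmonic, h = 24): β = 171.4 − 128.8 = 42.6°, B = 110.3°; Δs = 24/2·(1 − cos(π·0.3862)) = 7.8013; s = 26.0000 + 7.8013 = 33.8013
segment 3 (128.8° to 239.1°, simple-harmonic, h = 24) is passed completely: s = 26.0000 + (24) = 50.0000
segment 4 (239.1° to 296.1°, dwell): s unchanged at 50.0000
θ = 351.9° falls in segment 5 (296.1° to 360°, cycloidal, h = -50): β = 351.9 − 296.1 = 55.8°, B = 63.9°; Δs = -50·(0.8732 − sin(2π·0.8732)/(2π)) = -49.3508; s = 50.0000 − 49.3508 = 0.6492

θ=124.3°: 24.1699
θ=126.5°: 25.0646
θ=171.4°: 33.8013
θ=351.9°: 0.6492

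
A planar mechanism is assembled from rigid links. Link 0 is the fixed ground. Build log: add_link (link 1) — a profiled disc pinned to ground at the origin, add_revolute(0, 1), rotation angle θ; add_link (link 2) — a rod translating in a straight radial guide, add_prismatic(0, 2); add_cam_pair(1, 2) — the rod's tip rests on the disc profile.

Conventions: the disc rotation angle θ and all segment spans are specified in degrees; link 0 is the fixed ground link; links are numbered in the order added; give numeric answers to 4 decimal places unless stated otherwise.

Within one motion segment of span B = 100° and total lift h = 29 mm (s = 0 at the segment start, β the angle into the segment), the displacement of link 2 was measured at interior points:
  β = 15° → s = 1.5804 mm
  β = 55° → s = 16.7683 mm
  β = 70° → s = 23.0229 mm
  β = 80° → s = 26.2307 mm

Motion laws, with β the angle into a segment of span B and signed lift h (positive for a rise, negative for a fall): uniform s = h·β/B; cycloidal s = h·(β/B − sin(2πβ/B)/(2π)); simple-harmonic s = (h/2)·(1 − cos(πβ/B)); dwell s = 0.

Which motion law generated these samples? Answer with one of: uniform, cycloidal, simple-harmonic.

candidates at β/B = r: uniform s = h·r (linear in β); cycloidal s = h·(r − sin(2πr)/(2π)); simple-harmonic s = (h/2)(1 − cos(πr))
β=15°: printed 1.5804 | uniform 4.3500, cycloidal 0.6160, simple-harmonic 1.5804
β=55°: printed 16.7683 | uniform 15.9500, cycloidal 17.3763, simple-harmonic 16.7683
β=70°: printed 23.0229 | uniform 20.3000, cycloidal 24.6896, simple-harmonic 23.0229
β=80°: printed 26.2307 | uniform 23.2000, cycloidal 27.5896, simple-harmonic 26.2307
only one law matches every sample → simple-harmonic

simple-harmonic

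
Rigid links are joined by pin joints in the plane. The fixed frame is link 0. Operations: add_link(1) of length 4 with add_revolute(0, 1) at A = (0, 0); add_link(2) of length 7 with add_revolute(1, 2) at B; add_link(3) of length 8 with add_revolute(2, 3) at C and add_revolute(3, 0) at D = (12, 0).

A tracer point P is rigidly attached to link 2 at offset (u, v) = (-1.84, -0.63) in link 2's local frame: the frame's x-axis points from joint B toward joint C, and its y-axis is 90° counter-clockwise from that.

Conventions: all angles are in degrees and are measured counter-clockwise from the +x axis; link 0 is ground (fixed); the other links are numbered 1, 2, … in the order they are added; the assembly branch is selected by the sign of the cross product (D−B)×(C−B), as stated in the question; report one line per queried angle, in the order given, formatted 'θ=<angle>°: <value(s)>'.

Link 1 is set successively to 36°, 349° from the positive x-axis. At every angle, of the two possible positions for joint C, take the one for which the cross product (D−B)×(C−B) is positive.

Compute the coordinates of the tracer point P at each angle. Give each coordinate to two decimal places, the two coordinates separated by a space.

A=(0,0), D=(12.00,0)
θ=36°: B = A + 4.00·(cos36°, sin36°) = (3.2361, 2.3511)
θ=36°: |BD| = 9.0738
θ=36°: circle(B,7.00) ∩ circle(D,8.00): a=3.7104, h=5.9358
θ=36°:   candidates: C₊=(8.3577,7.1228) cross=53.860; C₋=(5.2817,-4.3433) cross=-53.860
θ=36°:   branch + wants cross > 0 → take C=(8.3577,7.1228) (cross=53.860)
θ=36°: ex = (C−B)/|BC| = (0.7317,0.6817); ey = (-0.6817,0.7317)
θ=36°: P = B + -1.84·ex + -0.63·ey = (2.3192,0.6359)
θ=349°: B = A + 4.00·(cos349°, sin349°) = (3.9265, -0.7632)
θ=349°: |BD| = 8.1095
θ=349°: circle(B,7.00) ∩ circle(D,8.00): a=3.1299, h=6.2613
θ=349°:   candidates: C₊=(6.4532,5.7648) cross=50.776; C₋=(7.6318,-6.7022) cross=-50.776
θ=349°:   branch + wants cross > 0 → take C=(6.4532,5.7648) (cross=50.776)
θ=349°: ex = (C−B)/|BC| = (0.3610,0.9326); ey = (-0.9326,0.3610)
θ=349°: P = B + -1.84·ex + -0.63·ey = (3.8499,-2.7066)

θ=36°: 2.32 0.64
θ=349°: 3.85 -2.71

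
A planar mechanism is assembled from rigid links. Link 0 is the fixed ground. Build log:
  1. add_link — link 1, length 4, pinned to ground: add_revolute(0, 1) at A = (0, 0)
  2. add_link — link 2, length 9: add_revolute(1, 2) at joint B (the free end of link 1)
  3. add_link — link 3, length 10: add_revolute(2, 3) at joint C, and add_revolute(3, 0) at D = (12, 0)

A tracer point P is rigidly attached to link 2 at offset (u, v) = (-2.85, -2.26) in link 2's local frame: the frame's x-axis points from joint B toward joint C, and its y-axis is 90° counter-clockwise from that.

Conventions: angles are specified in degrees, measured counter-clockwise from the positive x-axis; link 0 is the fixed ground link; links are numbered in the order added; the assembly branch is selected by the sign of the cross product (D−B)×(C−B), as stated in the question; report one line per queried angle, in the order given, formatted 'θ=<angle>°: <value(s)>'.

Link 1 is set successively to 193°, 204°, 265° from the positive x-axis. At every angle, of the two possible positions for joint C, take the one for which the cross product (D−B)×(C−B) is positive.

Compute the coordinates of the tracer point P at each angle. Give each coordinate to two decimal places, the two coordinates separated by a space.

A=(0,0), D=(12.00,0)
θ=193°: B = A + 4.00·(cos193°, sin193°) = (-3.8975, -0.8998)
θ=193°: |BD| = 15.9229
θ=193°: circle(B,9.00) ∩ circle(D,10.00): a=7.3648, h=5.1729
θ=193°:   candidates: C₊=(3.1633,4.6810) cross=82.368; C₋=(3.7479,-5.6483) cross=-82.368
θ=193°:   branch + wants cross > 0 → take C=(3.1633,4.6810) (cross=82.368)
θ=193°: ex = (C−B)/|BC| = (0.7845,0.6201); ey = (-0.6201,0.7845)
θ=193°: P = B + -2.85·ex + -2.26·ey = (-4.7320,-4.4401)
θ=204°: B = A + 4.00·(cos204°, sin204°) = (-3.6542, -1.6269)
θ=204°: |BD| = 15.7385
θ=204°: circle(B,9.00) ∩ circle(D,10.00): a=7.2656, h=5.3114
θ=204°:   candidates: C₊=(3.0235,4.4070) cross=83.593; C₋=(4.1216,-6.1588) cross=-83.593
θ=204°:   branch + wants cross > 0 → take C=(3.0235,4.4070) (cross=83.593)
θ=204°: ex = (C−B)/|BC| = (0.7420,0.6704); ey = (-0.6704,0.7420)
θ=204°: P = B + -2.85·ex + -2.26·ey = (-4.2536,-5.2145)
θ=265°: B = A + 4.00·(cos265°, sin265°) = (-0.3486, -3.9848)
θ=265°: |BD| = 12.9756
θ=265°: circle(B,9.00) ∩ circle(D,10.00): a=5.7557, h=6.9190
θ=265°:   candidates: C₊=(3.0041,4.3674) cross=89.778; C₋=(7.2537,-8.8019) cross=-89.778
θ=265°:   branch + wants cross > 0 → take C=(3.0041,4.3674) (cross=89.778)
θ=265°: ex = (C−B)/|BC| = (0.3725,0.9280); ey = (-0.9280,0.3725)
θ=265°: P = B + -2.85·ex + -2.26·ey = (0.6870,-7.4716)

θ=193°: -4.73 -4.44
θ=204°: -4.25 -5.21
θ=265°: 0.69 -7.47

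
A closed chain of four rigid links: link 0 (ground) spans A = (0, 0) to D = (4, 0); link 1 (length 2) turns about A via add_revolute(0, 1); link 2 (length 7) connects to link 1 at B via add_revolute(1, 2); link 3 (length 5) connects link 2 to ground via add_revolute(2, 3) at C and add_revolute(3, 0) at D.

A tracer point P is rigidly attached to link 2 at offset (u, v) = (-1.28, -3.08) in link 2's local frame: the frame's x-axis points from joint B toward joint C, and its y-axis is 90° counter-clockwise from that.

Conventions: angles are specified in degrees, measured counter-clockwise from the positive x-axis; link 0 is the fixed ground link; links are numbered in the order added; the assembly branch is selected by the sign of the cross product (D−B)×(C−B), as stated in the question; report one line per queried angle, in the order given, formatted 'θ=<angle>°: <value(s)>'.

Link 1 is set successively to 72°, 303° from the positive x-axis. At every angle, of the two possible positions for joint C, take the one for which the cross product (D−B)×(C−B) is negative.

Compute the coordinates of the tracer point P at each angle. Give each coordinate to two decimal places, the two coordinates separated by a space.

A=(0,0), D=(4.00,0)
θ=72°: B = A + 2.00·(cos72°, sin72°) = (0.6180, 1.9021)
θ=72°: |BD| = 3.8802
θ=72°: circle(B,7.00) ∩ circle(D,5.00): a=5.0327, h=4.8653
θ=72°:   candidates: C₊=(7.3896,3.6756) cross=18.878; C₋=(2.6195,-4.8056) cross=-18.878
θ=72°:   branch - wants cross < 0 → take C=(2.6195,-4.8056) (cross=-18.878)
θ=72°: ex = (C−B)/|BC| = (0.2859,-0.9583); ey = (0.9583,0.2859)
θ=72°: P = B + -1.28·ex + -3.08·ey = (-2.6994,2.2480)
θ=303°: B = A + 2.00·(cos303°, sin303°) = (1.0893, -1.6773)
θ=303°: |BD| = 3.3594
θ=303°: circle(B,7.00) ∩ circle(D,5.00): a=5.2517, h=4.6281
θ=303°:   candidates: C₊=(3.3288,4.9547) cross=15.548; C₋=(7.9503,-3.0651) cross=-15.548
θ=303°:   branch - wants cross < 0 → take C=(7.9503,-3.0651) (cross=-15.548)
θ=303°: ex = (C−B)/|BC| = (0.9802,-0.1983); ey = (0.1983,0.9802)
θ=303°: P = B + -1.28·ex + -3.08·ey = (-0.7759,-4.4424)

θ=72°: -2.70 2.25
θ=303°: -0.78 -4.44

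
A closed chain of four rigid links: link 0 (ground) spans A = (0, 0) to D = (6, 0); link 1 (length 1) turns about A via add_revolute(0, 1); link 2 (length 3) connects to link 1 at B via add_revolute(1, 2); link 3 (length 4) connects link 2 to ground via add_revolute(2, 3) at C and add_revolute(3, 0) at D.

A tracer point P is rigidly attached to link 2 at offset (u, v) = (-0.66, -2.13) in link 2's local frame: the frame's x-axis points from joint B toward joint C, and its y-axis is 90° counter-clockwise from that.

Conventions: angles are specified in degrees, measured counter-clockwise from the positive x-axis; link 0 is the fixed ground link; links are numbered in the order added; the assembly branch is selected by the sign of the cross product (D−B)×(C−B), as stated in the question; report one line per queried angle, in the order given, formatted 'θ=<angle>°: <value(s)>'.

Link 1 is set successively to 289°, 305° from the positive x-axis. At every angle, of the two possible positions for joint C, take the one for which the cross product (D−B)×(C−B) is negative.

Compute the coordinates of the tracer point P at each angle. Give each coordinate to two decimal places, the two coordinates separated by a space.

A=(0,0), D=(6.00,0)
θ=289°: B = A + 1.00·(cos289°, sin289°) = (0.3256, -0.9455)
θ=289°: |BD| = 5.7527
θ=289°: circle(B,3.00) ∩ circle(D,4.00): a=2.2679, h=1.9638
θ=289°:   candidates: C₊=(2.2399,1.3643) cross=11.297; C₋=(2.8854,-2.5099) cross=-11.297
θ=289°:   branch - wants cross < 0 → take C=(2.8854,-2.5099) (cross=-11.297)
θ=289°: ex = (C−B)/|BC| = (0.8533,-0.5214); ey = (0.5214,0.8533)
θ=289°: P = B + -0.66·ex + -2.13·ey = (-1.3483,-2.4189)
θ=305°: B = A + 1.00·(cos305°, sin305°) = (0.5736, -0.8192)
θ=305°: |BD| = 5.4879
θ=305°: circle(B,3.00) ∩ circle(D,4.00): a=2.1062, h=2.1363
θ=305°:   candidates: C₊=(2.3373,1.6076) cross=11.724; C₋=(2.9750,-2.6172) cross=-11.724
θ=305°:   branch - wants cross < 0 → take C=(2.9750,-2.6172) (cross=-11.724)
θ=305°: ex = (C−B)/|BC| = (0.8005,-0.5993); ey = (0.5993,0.8005)
θ=305°: P = B + -0.66·ex + -2.13·ey = (-1.2314,-2.1286)

θ=289°: -1.35 -2.42
θ=305°: -1.23 -2.13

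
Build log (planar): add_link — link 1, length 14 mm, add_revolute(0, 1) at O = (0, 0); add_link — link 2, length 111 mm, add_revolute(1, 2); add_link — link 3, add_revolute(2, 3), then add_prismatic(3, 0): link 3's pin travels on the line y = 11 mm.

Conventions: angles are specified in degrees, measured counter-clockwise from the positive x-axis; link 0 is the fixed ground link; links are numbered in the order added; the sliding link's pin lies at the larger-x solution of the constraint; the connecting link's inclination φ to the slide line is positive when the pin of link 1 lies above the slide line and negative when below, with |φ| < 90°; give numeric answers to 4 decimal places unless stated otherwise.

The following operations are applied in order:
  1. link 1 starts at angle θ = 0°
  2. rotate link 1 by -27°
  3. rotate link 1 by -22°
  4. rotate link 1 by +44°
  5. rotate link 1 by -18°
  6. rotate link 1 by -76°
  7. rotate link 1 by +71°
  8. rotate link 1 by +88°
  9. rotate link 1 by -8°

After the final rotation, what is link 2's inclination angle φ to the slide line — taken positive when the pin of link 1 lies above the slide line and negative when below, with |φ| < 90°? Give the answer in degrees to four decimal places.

geometry: r = 14 mm, L = 111 mm, e = 11 mm; θ starts at 0°
rotate link 1 by -27°: θ ← 0° -27° = -27°
rotate link 1 by -22°: θ ← -27° -22° = -49°
rotate link 1 by +44°: θ ← -49° +44° = -5°
rotate link 1 by -18°: θ ← -5° -18° = -23°
rotate link 1 by -76°: θ ← -23° -76° = -99°
rotate link 1 by +71°: θ ← -99° +71° = -28°
rotate link 1 by +88°: θ ← -28° +88° = 60°
rotate link 1 by -8°: θ ← 60° -8° = 52°
h = r sin θ − e = 11.032151 − 11 = 0.032151
sin φ = h / L = 0.032151 / 111 = 0.00028964
φ = arcsin(0.00028964) = 0.016595°

0.0166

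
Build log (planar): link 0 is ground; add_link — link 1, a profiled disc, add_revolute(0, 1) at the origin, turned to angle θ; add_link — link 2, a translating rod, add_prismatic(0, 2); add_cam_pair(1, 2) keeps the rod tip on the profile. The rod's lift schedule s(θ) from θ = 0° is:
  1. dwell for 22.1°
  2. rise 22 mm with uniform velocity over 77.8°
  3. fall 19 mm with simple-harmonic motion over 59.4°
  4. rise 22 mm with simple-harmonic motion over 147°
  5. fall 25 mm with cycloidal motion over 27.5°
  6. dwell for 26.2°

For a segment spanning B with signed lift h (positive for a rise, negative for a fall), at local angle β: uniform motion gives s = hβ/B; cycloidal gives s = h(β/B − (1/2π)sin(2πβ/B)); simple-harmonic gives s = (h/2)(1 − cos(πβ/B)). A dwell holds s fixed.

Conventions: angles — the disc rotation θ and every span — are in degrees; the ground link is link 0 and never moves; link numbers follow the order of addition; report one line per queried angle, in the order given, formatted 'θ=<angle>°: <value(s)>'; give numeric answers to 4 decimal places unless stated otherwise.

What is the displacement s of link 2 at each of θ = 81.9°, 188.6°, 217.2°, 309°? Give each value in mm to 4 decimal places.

seg 1 [0°–22.1°] dwell: s stays 0.0000
seg 2 [22.1°–99.9°] uniform, h=22: θ=81.9° here. β=59.8, B=77.8. 22·59.8/77.8 = 16.9100 → s = 16.9100
seg 2 [22.1°–99.9°] uniform, h=22: full span → s += 22 → s = 22.0000
seg 3 [99.9°–159.3°] simple-harmonic, h=-19: full span → s += -19 → s = 3.0000
seg 4 [159.3°–306.3°] simple-harmonic, h=22: θ=188.6° here. β=29.3, B=147. 22/2·(1 − cos(π·0.1993)) = 2.0870 → s = 5.0870
seg 4 [159.3°–306.3°] simple-harmonic, h=22: θ=217.2° here. β=57.9, B=147. 22/2·(1 − cos(π·0.3939)) = 7.4002 → s = 10.4002
seg 4 [159.3°–306.3°] simple-harmonic, h=22: full span → s += 22 → s = 25.0000
seg 5 [306.3°–333.8°] cycloidal, h=-25: θ=309° here. β=2.7, B=27.5. -25·(0.0982 − sin(2π·0.0982)/(2π)) = -0.1527 → s = 24.8473

θ=81.9°: 16.9100
θ=188.6°: 5.0870
θ=217.2°: 10.4002
θ=309°: 24.8473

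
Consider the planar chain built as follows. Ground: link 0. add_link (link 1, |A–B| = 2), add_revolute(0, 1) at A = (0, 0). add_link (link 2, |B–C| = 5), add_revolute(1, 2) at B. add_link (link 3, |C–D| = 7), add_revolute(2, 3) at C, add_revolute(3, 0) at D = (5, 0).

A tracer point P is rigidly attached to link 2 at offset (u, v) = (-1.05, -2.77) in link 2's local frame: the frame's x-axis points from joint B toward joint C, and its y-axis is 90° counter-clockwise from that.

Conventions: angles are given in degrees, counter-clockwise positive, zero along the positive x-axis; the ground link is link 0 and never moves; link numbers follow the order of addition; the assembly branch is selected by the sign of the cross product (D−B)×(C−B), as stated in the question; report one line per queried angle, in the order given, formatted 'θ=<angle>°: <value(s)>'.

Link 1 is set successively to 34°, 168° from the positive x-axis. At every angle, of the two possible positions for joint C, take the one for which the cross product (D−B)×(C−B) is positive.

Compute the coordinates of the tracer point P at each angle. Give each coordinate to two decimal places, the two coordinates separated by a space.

A=(0,0), D=(5.00,0)
θ=34°: B = A + 2.00·(cos34°, sin34°) = (1.6581, 1.1184)
θ=34°: |BD| = 3.5241
θ=34°: circle(B,5.00) ∩ circle(D,7.00): a=-1.6431, h=4.7223
θ=34°:   candidates: C₊=(1.5986,6.1180) cross=16.642; C₋=(-1.3987,-2.8384) cross=-16.642
θ=34°:   branch + wants cross > 0 → take C=(1.5986,6.1180) (cross=16.642)
θ=34°: ex = (C−B)/|BC| = (-0.0119,0.9999); ey = (-0.9999,-0.0119)
θ=34°: P = B + -1.05·ex + -2.77·ey = (4.4404,0.1014)
θ=168°: B = A + 2.00·(cos168°, sin168°) = (-1.9563, 0.4158)
θ=168°: |BD| = 6.9687
θ=168°: circle(B,5.00) ∩ circle(D,7.00): a=1.7624, h=4.6791
θ=168°:   candidates: C₊=(0.0821,4.9814) cross=32.607; C₋=(-0.4763,-4.3601) cross=-32.607
θ=168°:   branch + wants cross > 0 → take C=(0.0821,4.9814) (cross=32.607)
θ=168°: ex = (C−B)/|BC| = (0.4077,0.9131); ey = (-0.9131,0.4077)
θ=168°: P = B + -1.05·ex + -2.77·ey = (0.1450,-1.6722)

θ=34°: 4.44 0.10
θ=168°: 0.14 -1.67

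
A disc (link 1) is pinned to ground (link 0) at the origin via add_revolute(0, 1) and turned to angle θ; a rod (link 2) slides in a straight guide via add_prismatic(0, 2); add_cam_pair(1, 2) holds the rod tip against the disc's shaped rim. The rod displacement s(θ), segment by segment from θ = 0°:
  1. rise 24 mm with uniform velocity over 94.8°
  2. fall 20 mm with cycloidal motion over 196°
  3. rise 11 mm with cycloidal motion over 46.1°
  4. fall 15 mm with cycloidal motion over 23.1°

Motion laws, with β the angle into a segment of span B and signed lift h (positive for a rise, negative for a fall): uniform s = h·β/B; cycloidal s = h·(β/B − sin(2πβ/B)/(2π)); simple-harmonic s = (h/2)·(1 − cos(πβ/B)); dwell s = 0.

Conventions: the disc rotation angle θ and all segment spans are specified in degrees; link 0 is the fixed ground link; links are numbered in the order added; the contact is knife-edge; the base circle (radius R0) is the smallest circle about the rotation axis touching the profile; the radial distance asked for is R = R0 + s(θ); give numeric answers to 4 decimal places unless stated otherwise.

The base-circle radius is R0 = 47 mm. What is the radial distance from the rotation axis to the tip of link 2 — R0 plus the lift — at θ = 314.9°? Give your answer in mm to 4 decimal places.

segment 1 (0° to 94.8°, uniform, h = 24) is passed completely: s = 0.0000 + (24) = 24.0000
segment 2 (94.8° to 290.8°, cycloidal, h = -20) is passed completely: s = 24.0000 + (-20) = 4.0000
θ = 314.9° falls in segment 3 (290.8° to 336.9°, cycloidal, h = 11): β = 314.9 − 290.8 = 24.1°, B = 46.1°; Δs = 11·(0.5228 − sin(2π·0.5228)/(2π)) = 6.0002; s = 4.0000 + 6.0002 = 10.0002
R = R0 + s = 47 + 10.0002 = 57.0002

57.0002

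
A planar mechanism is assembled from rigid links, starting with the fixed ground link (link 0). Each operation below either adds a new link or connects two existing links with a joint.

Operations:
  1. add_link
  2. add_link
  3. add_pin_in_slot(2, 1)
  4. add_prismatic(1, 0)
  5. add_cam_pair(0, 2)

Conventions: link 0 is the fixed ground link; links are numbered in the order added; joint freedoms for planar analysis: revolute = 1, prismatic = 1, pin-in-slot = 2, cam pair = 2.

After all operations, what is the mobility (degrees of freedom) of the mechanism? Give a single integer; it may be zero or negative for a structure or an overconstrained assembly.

(L,J1,J2)=(1,0,0); link0 fixed
link1: (2,0,0)
link2: (3,0,0)
PS 2-1 [J2]: (3,0,1)
P 1-0 [J1]: (3,1,1)
C 0-2 [J2]: (3,1,2)
Grübler: 3·2 − 2·1 − 2 = 2

M = 2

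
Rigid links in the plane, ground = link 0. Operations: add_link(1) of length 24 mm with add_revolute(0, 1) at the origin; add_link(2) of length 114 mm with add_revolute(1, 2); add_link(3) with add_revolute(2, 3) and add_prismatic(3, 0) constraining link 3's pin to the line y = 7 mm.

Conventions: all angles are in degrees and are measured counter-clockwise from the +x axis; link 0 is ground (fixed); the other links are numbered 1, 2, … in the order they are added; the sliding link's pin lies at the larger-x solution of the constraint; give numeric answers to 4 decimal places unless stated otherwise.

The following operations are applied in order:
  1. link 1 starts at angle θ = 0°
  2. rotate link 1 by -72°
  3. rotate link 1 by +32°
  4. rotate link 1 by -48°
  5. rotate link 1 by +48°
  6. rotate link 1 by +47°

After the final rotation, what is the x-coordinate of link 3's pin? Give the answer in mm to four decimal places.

geometry: r = 24 mm, L = 114 mm, e = 7 mm; θ starts at 0°
rotate link 1 by -72°: θ ← 0° -72° = -72°
rotate link 1 by +32°: θ ← -72° +32° = -40°
rotate link 1 by -48°: θ ← -40° -48° = -88°
rotate link 1 by +48°: θ ← -88° +48° = -40°
rotate link 1 by +47°: θ ← -40° +47° = 7°
crank pin P = (r cos θ, r sin θ) = (23.821108, 2.924864)
h = r sin θ − e = 2.924864 − 7 = -4.075136
x = r cos θ + √(L² − h²) = 23.821108 + 113.927140 = 137.748248

137.7482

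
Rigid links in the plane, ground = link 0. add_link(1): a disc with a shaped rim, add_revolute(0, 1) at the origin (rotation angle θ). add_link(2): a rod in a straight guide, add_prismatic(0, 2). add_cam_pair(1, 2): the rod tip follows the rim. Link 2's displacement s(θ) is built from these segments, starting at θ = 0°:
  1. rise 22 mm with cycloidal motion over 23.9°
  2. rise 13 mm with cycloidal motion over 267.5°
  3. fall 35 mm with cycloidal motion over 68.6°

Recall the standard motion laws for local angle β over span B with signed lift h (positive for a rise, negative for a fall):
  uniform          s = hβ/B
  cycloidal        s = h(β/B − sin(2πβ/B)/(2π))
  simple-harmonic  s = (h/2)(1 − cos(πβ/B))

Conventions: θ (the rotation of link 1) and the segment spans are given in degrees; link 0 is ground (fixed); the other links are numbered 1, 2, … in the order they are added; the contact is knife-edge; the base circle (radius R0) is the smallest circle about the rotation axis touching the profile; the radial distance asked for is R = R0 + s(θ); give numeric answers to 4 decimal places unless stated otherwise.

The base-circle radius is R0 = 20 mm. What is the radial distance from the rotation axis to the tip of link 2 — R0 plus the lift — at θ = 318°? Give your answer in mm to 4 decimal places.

segment 1 (0° to 23.9°, cycloidal, h = 22) is passed completely: s = 0.0000 + (22) = 22.0000
segment 2 (23.9° to 291.4°, cycloidal, h = 13) is passed completely: s = 22.0000 + (13) = 35.0000
θ = 318° falls in segment 3 (291.4° to 360°, cycloidal, h = -35): β = 318 − 291.4 = 26.6°, B = 68.6°; Δs = -35·(0.3878 − sin(2π·0.3878)/(2π)) = -9.9605; s = 35.0000 − 9.9605 = 25.0395
R = R0 + s = 20 + 25.0395 = 45.0395

45.0395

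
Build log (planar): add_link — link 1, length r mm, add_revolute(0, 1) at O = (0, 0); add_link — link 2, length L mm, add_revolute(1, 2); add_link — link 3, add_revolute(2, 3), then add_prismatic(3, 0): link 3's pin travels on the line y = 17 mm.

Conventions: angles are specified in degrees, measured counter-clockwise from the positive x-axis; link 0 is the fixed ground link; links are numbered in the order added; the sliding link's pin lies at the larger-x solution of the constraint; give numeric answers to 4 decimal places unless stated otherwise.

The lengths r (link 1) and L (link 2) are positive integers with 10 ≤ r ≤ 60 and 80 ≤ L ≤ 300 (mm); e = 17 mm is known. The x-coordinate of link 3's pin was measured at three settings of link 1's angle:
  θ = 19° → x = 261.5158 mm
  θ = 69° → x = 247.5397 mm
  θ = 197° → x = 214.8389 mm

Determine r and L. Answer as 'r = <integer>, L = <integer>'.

constraint per measurement: (x − r cos θ)² + (r sin θ − e)² = L²
subtracting the θ₁ and θ₂ equations cancels the r² and L² terms:
r = (x₁² − x₂²) / (2[(x₁cos θ₁ + e sin θ₁) − (x₂cos θ₂ + e sin θ₂)]) = 23.9999 → r = 24
L² = (x₁ − r cos θ₁)² + (r sin θ₁ − e)² = 57120.9838 → L = 239.0000 → L = 239
check at θ₃=197°: x = 214.8389 (printed 214.8389) ✓

r = 24, L = 239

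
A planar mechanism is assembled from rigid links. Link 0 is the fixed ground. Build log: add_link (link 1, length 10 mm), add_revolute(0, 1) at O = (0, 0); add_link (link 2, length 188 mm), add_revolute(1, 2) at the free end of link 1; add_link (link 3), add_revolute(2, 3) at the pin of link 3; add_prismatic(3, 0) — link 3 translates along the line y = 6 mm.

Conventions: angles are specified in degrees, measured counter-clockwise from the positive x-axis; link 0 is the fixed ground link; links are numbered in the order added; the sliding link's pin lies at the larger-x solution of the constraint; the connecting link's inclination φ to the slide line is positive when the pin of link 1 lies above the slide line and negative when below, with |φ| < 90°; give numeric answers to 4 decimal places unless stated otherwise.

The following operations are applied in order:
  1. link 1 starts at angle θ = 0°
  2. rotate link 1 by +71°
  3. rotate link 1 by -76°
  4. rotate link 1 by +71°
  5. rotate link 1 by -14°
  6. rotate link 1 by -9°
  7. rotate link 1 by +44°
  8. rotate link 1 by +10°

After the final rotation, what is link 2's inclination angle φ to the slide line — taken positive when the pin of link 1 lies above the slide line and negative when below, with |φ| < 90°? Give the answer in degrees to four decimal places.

geometry: r = 10 mm, L = 188 mm, e = 6 mm; θ starts at 0°
rotate link 1 by +71°: θ ← 0° +71° = 71°
rotate link 1 by -76°: θ ← 71° -76° = -5°
rotate link 1 by +71°: θ ← -5° +71° = 66°
rotate link 1 by -14°: θ ← 66° -14° = 52°
rotate link 1 by -9°: θ ← 52° -9° = 43°
rotate link 1 by +44°: θ ← 43° +44° = 87°
rotate link 1 by +10°: θ ← 87° +10° = 97°
h = r sin θ − e = 9.925462 − 6 = 3.925462
sin φ = h / L = 3.925462 / 188 = 0.02088011
φ = arcsin(0.02088011) = 1.196429°

1.1964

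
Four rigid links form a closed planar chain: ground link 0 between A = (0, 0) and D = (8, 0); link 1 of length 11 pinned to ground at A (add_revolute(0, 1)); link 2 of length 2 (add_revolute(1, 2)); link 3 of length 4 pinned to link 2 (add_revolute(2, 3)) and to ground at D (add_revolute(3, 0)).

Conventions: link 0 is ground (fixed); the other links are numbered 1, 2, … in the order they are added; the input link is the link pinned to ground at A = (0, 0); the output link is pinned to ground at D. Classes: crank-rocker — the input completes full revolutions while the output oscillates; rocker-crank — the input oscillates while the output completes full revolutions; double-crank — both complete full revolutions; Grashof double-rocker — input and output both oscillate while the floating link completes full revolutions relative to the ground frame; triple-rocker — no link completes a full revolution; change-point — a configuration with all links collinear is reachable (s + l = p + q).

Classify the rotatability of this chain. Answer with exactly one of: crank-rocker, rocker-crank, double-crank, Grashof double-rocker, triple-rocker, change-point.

lengths: ground=8, input=11, coupler=2, output=4
sorted: s=2 (shortest), l=11 (longest), p+q=12
s + l = 13 vs p + q = 12
s + l > p + q → non-Grashof → no link fully rotates → triple-rocker

triple-rocker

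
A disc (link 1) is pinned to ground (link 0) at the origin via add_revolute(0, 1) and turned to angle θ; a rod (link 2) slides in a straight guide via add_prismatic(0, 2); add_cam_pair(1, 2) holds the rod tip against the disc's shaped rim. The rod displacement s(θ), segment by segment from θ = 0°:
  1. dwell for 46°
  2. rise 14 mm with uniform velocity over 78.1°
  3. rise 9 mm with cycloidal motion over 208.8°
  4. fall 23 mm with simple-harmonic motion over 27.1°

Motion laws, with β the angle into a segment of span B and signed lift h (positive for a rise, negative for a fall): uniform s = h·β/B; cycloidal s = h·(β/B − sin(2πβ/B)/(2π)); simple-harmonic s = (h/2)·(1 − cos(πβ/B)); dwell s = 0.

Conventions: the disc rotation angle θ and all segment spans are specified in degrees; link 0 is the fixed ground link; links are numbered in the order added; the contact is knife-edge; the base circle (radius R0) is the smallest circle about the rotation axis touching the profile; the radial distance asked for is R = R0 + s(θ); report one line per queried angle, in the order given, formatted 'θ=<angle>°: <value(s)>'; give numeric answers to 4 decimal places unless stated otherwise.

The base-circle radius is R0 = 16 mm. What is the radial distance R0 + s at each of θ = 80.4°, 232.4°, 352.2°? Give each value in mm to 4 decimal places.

segment 1 (0° to 46°, dwell): s unchanged at 0.0000
θ = 80.4° falls in segment 2 (46° to 124.1°, uniform, h = 14): β = 80.4 − 46 = 34.4°, B = 78.1°; Δs = 14·34.4/78.1 = 6.1665; s = 0.0000 + 6.1665 = 6.1665
segment 2 (46° to 124.1°, uniform, h = 14) is passed completely: s = 0.0000 + (14) = 14.0000
θ = 232.4° falls in segment 3 (124.1° to 332.9°, cycloidal, h = 9): β = 232.4 − 124.1 = 108.3°, B = 208.8°; Δs = 9·(0.5187 − sin(2π·0.5187)/(2π)) = 4.8358; s = 14.0000 + 4.8358 = 18.8358
segment 3 (124.1° to 332.9°, cycloidal, h = 9) is passed completely: s = 14.0000 + (9) = 23.0000
θ = 352.2° falls in segment 4 (332.9° to 360°, simple-harmonic, h = -23): β = 352.2 − 332.9 = 19.3°, B = 27.1°; Δs = -23/2·(1 − cos(π·0.7122)) = -18.6104; s = 23.0000 − 18.6104 = 4.3896
θ=80.4°: R = R0 + s = 16 + 6.1665 = 22.1665
θ=232.4°: R = R0 + s = 16 + 18.8358 = 34.8358
θ=352.2°: R = R0 + s = 16 + 4.3896 = 20.3896

θ=80.4°: 22.1665
θ=232.4°: 34.8358
θ=352.2°: 20.3896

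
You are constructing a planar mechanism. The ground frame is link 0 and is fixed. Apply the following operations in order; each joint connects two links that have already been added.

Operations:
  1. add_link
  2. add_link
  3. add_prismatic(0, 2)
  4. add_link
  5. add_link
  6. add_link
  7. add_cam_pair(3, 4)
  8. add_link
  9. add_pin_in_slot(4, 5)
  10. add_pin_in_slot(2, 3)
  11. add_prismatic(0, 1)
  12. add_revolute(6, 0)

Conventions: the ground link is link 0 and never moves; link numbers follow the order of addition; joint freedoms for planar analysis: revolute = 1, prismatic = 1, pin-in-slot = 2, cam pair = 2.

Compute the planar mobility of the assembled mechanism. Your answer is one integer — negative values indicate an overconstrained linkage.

link 0 = ground. State L|J1|J2 = 1|0|0
+link1  2|0|0
+link2  3|0|0
P(0,2) f=1→J1  3|1|0
+link3  4|1|0
+link4  5|1|0
+link5  6|1|0
C(3,4) f=2→J2  6|1|1
+link6  7|1|1
PS(4,5) f=2→J2  7|1|2
PS(2,3) f=2→J2  7|1|3
P(0,1) f=1→J1  7|2|3
R(6,0) f=1→J1  7|3|3
M = 3(7−1)−2·3−3 = 18−6−3 = 9

M = 9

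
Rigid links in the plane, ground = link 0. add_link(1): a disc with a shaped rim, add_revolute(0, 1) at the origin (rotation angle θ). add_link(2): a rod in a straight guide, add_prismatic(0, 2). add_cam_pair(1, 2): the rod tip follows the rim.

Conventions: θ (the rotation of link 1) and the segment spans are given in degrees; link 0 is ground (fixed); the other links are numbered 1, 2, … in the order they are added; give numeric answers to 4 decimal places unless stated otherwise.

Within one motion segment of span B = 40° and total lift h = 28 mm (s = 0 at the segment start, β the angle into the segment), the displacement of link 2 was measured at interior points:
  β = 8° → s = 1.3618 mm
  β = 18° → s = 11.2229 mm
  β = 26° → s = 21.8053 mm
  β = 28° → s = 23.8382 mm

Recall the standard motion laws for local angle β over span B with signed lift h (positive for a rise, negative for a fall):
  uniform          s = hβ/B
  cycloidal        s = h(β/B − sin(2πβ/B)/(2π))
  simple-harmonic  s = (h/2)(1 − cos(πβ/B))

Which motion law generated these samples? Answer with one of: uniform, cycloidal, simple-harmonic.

candidates at β/B = r: uniform s = h·r (linear in β); cycloidal s = h·(r − sin(2πr)/(2π)); simple-harmonic s = (h/2)(1 − cos(πr))
β=8°: printed 1.3618 | uniform 5.6000, cycloidal 1.3618, simple-harmonic 2.6738
β=18°: printed 11.2229 | uniform 12.6000, cycloidal 11.2229, simple-harmonic 11.8099
β=26°: printed 21.8053 | uniform 18.2000, cycloidal 21.8053, simple-harmonic 20.3559
β=28°: printed 23.8382 | uniform 19.6000, cycloidal 23.8382, simple-harmonic 22.2290
only one law matches every sample → cycloidal

cycloidal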